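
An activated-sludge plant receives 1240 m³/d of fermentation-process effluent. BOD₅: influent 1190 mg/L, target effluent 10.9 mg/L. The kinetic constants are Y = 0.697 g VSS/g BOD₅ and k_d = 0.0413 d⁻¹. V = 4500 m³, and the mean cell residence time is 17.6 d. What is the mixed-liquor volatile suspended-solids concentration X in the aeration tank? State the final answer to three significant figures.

X ≈ 2310 mg/L

X = Y·Q·ΔS·θ_c / [V·(1 + k_d θ_c)] = 0.697 × 1240 × (1190 − 10.9) × 17.6 / [4500 × (1 + 0.0413 × 17.6)] = 2308 mg/L.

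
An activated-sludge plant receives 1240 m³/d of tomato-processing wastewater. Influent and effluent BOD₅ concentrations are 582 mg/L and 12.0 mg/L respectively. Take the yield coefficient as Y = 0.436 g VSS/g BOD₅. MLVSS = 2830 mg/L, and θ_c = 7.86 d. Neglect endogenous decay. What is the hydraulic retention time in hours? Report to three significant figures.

With k_d = 0 the design equation reduces to V = Y Q (S₀−S) θ_c / X = 0.436 × 1240 × (582 − 12.0) × 7.86 / 2830 = 855.9 m³.
HRT = V/Q = 855.9 m³ / 1240 m³·d⁻¹ = 0.6902 d × 24 = 16.57 h.

τ ≈ 16.6 h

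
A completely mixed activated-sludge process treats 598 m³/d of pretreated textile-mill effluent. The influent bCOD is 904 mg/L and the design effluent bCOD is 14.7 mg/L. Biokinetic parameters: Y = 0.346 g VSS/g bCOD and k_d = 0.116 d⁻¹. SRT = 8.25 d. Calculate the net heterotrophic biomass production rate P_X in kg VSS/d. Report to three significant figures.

P_X ≈ 94.0 kg VSS/d

Y_obs = Y / (1 + k_d θ_c) = 0.346 / (1 + 0.116 × 8.25) = 0.346 / 1.957 = 0.1768.
ΔS = 904 − 14.7 = 889.3 mg/L, so the substrate removal rate is 598 × 889.3/1000 = 531.8 kg bCOD/d.
So the net sludge growth is P_X = 0.1768 × 531.8 = 94.02 kg VSS/d.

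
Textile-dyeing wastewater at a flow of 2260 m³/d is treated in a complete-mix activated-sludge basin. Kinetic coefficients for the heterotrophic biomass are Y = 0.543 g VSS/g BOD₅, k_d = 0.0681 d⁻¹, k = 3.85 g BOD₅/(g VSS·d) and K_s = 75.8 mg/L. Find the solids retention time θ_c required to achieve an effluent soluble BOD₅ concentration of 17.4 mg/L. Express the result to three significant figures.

Specific growth rate at S = 17.4 mg/L: μ = YkS/(K_s+S) = 0.543·3.85·17.4/(75.8+17.4) = 0.3903 d⁻¹.
Then 1/θ_c = μ − k_d = 0.3903 − 0.0681 = 0.3222 d⁻¹, giving θ_c = 3.104 d.

θ_c ≈ 3.10 d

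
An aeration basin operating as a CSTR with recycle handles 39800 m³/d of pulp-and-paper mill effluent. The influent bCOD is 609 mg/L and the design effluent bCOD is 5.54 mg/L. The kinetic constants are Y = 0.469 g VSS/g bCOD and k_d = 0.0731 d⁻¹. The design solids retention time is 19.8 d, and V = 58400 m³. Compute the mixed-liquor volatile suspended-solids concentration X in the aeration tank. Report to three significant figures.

X ≈ 1560 mg/L

Solving the biomass balance for X: X = Y Q (S₀−S) θ_c / [V (1+k_d θ_c)] = 0.469 × 39800 × (609 − 5.54) × 19.8 / [58400 × (1 + 0.0731 × 19.8)] = 1560 mg/L.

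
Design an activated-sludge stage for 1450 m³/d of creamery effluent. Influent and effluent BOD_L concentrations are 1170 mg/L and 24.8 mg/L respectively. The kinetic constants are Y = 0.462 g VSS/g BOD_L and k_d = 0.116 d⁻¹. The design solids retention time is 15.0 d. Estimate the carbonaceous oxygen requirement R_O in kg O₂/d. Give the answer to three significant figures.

R_O ≈ 1260 kg O₂/d

Correct the yield for decay: Y_obs = Y/(1 + k_d θ_c) = 0.462 / (1 + 0.116 × 15.0) = 0.462 / 2.740 = 0.1686.
Substrate removed = Q·(S₀ − S) = 1450 m³/d × (1170 − 24.8) g/m³ = 1.66×10^6 g/d = 1661 kg/d.
Net sludge production P_X = 0.1686 × 1661 = 280.0 kg VSS/d.
Carbonaceous O₂ demand = substrate oxidised − cell-mass equivalent = 1661 − 1.42 × 280.0 = 1263 kg O₂/d.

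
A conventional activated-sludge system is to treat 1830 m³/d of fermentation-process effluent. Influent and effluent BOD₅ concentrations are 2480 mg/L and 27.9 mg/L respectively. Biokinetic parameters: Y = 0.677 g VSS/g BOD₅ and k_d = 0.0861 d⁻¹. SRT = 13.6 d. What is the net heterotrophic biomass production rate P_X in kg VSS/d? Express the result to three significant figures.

Y_obs = Y / (1 + k_d θ_c) = 0.677 / (1 + 0.0861 × 13.6) = 0.677 / 2.171 = 0.3118.
Substrate removed = Q·(S₀ − S) = 1830 m³/d × (2480 − 27.9) g/m³ = 4.49×10^6 g/d = 4487 kg/d.
P_X = Y_obs · Q(S₀ − S) = 0.3118 × 4487 = 1399 kg VSS/d.

P_X ≈ 1400 kg VSS/d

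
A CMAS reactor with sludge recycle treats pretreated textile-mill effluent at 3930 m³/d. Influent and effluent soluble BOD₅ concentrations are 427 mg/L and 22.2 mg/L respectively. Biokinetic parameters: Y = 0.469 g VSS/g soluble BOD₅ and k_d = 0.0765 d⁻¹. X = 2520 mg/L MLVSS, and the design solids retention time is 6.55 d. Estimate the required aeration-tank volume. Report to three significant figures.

V ≈ 1290 m³

From the SRT design equation V = Y Q (S₀−S) θ_c / [X (1 + k_d θ_c)] = 0.469 × 3930 × (427 − 22.2) × 6.55 / [2520 × (1 + 0.0765 × 6.55)] = 4.89×10^6 / 3783 = 1292 m³.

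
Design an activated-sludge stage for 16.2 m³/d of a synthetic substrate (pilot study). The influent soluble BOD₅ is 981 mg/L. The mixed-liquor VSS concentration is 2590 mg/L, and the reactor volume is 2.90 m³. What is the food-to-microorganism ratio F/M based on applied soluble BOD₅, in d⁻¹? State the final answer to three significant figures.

F/M ≈ 2.12 d⁻¹

F/M = applied load / biomass = Q·S₀/(V·X) = 16.2 × 981 / (2.900 × 2590) = 2.116 d⁻¹.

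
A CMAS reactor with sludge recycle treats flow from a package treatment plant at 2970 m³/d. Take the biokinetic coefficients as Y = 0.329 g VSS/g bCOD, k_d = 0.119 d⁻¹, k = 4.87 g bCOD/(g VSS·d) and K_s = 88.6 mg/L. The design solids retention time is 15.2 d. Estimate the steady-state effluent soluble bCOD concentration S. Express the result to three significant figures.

S ≈ 11.6 mg/L

Effluent substrate depends only on kinetics and SRT: S = K_s(1 + k_d θ_c) / [θ_c(Yk − k_d) − 1] = 88.6 × (1 + 0.119 × 15.2) / [15.2 × (0.329 × 4.87 − 0.119) − 1] = 248.9 / 21.55 = 11.55 mg/L.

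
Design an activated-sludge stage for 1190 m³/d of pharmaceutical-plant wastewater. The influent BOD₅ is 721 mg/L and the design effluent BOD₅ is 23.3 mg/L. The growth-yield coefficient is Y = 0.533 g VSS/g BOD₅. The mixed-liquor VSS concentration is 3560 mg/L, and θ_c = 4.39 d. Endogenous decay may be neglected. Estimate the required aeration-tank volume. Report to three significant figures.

With k_d = 0 the design equation reduces to V = Y Q (S₀−S) θ_c / X = 0.533 × 1190 × (721 − 23.3) × 4.39 / 3560 = 545.7 m³.

V ≈ 546 m³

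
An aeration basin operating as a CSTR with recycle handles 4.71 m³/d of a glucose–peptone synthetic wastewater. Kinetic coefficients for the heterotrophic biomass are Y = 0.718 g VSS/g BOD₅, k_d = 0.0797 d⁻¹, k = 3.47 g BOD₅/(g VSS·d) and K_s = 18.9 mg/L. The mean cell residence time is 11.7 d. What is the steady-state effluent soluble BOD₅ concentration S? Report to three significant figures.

S ≈ 1.34 mg/L

Effluent substrate depends only on kinetics and SRT: S = K_s(1 + k_d θ_c) / [θ_c(Yk − k_d) − 1] = 18.9 × (1 + 0.0797 × 11.7) / [11.7 × (0.718 × 3.47 − 0.0797) − 1] = 36.52 / 27.22 = 1.342 mg/L.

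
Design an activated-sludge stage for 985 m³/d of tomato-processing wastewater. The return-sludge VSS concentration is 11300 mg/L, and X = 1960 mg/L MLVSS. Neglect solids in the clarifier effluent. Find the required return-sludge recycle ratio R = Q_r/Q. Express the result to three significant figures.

Mass balance around the secondary clarifier (neglecting effluent solids): R = X / (X_r − X) = 1960 / (11300 − 1960) = 0.2099.

R ≈ 0.210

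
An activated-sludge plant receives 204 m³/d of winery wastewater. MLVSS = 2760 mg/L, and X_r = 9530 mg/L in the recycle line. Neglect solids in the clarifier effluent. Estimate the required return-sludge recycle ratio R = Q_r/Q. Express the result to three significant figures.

R ≈ 0.408

Mass balance around the secondary clarifier (neglecting effluent solids): R = X / (X_r − X) = 2760 / (9530 − 2760) = 0.4077.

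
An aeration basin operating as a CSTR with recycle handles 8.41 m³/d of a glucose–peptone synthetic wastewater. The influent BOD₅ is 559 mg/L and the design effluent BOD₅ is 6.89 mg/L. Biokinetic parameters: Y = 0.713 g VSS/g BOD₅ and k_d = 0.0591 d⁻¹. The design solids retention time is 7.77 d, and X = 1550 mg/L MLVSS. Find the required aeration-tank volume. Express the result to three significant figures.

V ≈ 11.4 m³

Rearranging the biomass balance for a CMAS with decay, V = Y·Q·ΔS·θ_c / [X·(1+k_d θ_c)] = 0.713 × 8.41 × (559 − 6.89) × 7.77 / [1550 × (1 + 0.0591 × 7.77)] = 2.57×10^4 / 2262 = 11.37 m³.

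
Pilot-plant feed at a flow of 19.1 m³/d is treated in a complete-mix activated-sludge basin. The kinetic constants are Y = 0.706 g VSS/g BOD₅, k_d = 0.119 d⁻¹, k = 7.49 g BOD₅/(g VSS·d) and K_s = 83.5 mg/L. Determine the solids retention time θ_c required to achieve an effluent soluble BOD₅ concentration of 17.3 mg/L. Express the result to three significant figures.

From 1/θ_c = Y·k·S/(K_s + S) − k_d: Y·k·S/(K_s+S) = 0.706 × 7.49 × 17.3 / (83.5 + 17.3) = 0.9076 d⁻¹.
Then 1/θ_c = μ − k_d = 0.9076 − 0.119 = 0.7886 d⁻¹, giving θ_c = 1.268 d.

θ_c ≈ 1.27 d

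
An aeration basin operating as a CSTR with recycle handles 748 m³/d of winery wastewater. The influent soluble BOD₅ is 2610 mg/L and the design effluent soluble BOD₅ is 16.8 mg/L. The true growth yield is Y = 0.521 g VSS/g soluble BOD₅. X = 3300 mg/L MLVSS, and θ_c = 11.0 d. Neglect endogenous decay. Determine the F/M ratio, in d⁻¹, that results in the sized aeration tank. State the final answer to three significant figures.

With k_d = 0 the design equation reduces to V = Y Q (S₀−S) θ_c / X = 0.521 × 748 × (2610 − 16.8) × 11.0 / 3300 = 3369 m³.
Food-to-microorganism ratio F/M = Q S₀ / (V X) = 748 × 2610 / (3369 × 3300) = 0.1756 d⁻¹.

F/M ≈ 0.176 d⁻¹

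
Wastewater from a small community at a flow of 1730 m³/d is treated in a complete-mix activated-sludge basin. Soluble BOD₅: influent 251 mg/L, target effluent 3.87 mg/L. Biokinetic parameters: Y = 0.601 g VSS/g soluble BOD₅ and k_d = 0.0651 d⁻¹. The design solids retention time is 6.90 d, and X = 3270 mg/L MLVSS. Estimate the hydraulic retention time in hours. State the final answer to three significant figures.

τ ≈ 5.19 h

Steady-state biomass mass balance: V·X·(1 + k_d·θ_c) = Y·Q·(S₀ − S)·θ_c, so V = 0.601 × 1730 × (251 − 3.87) × 6.90 / [3270 × (1 + 0.0651 × 6.90)] = 1.77×10^6 / 4739 = 374.1 m³.
τ = V/Q = 374.1/1730 = 0.2163 d, or 5.190 h.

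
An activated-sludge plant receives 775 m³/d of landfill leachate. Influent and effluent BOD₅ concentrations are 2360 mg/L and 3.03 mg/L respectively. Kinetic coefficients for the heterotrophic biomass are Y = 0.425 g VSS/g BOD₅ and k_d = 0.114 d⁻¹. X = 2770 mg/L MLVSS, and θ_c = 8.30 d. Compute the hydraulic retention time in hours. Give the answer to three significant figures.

τ ≈ 37.0 h

Rearranging the biomass balance for a CMAS with decay, V = Y·Q·ΔS·θ_c / [X·(1+k_d θ_c)] = 0.425 × 775 × (2360 − 3.03) × 8.30 / [2770 × (1 + 0.114 × 8.30)] = 6.44×10^6 / 5391 = 1195 m³.
τ = V/Q = 1195/775 = 1.542 d, or 37.01 h.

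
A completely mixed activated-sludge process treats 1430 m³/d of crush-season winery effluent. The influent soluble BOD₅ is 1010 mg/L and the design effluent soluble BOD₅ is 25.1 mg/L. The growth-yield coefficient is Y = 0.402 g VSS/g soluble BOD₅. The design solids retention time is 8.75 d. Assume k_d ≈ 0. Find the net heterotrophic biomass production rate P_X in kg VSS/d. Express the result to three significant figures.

Since k_d ≈ 0, Y_obs = Y = 0.402 g VSS/g soluble BOD₅.
Q·(S₀ − S) = 1430 × (1010 − 25.1) × 10⁻³ = 1408 kg/d removed.
P_X = Y_obs · Q(S₀ − S) = 0.4020 × 1408 = 566.2 kg VSS/d.

P_X ≈ 566 kg VSS/d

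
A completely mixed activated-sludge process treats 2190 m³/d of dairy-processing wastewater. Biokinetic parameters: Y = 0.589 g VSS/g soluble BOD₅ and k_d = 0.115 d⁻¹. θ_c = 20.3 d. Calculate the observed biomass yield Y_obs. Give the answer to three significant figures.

The observed yield is Y_obs = Y/(1 + k_d·θ_c) = 0.589 / (1 + 0.115 × 20.3) = 0.589 / 3.335 = 0.1766 g VSS per g soluble BOD₅ removed.

Y_obs ≈ 0.177 g VSS/g soluble BOD₅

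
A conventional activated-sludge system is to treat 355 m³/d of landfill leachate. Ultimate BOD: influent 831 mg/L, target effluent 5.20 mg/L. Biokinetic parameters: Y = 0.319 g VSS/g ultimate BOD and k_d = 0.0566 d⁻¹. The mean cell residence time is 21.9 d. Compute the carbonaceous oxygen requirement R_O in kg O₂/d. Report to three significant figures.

Correct the yield for decay: Y_obs = Y/(1 + k_d θ_c) = 0.319 / (1 + 0.0566 × 21.9) = 0.319 / 2.240 = 0.1424.
Mass of ultimate BOD removed per day: Q(S₀ − S) = 355 × 825.8 g/m³ = 293.2 kg/d.
Biomass synthesised: P_X = Y_obs × 293.2 = 41.76 kg VSS/d.
R_O = Q·ΔS − 1.42 P_X = 293.2 − 59.30 = 233.9 kg O₂/d.

R_O ≈ 234 kg O₂/d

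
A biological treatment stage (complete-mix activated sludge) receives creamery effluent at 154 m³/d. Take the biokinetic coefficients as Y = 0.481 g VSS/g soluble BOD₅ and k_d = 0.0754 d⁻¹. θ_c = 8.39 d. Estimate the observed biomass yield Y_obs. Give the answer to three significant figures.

Correct the yield for decay: Y_obs = Y/(1 + k_d θ_c) = 0.481 / (1 + 0.0754 × 8.39) = 0.481 / 1.633 = 0.2946.

Y_obs ≈ 0.295 g VSS/g soluble BOD₅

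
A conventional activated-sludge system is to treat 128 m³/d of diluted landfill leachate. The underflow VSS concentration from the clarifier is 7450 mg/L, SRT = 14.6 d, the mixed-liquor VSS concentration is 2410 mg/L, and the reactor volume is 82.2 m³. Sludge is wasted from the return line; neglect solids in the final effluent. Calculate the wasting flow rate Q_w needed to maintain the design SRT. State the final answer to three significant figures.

Q_w ≈ 1.82 m³/d

Q_w = (V·X)/(θ_c X_r) = 82.20 × 2410 / (14.6 × 7450) = 1.821 m³/d.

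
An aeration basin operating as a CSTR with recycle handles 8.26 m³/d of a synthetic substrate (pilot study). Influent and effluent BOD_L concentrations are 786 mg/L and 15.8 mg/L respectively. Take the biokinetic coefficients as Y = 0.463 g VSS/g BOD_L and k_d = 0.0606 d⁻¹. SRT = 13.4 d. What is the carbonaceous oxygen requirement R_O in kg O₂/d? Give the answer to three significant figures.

Correct the yield for decay: Y_obs = Y/(1 + k_d θ_c) = 0.463 / (1 + 0.0606 × 13.4) = 0.463 / 1.812 = 0.2555.
Substrate removed = Q·(S₀ − S) = 8.26 m³/d × (786 − 15.8) g/m³ = 6.36×10^3 g/d = 6.362 kg/d.
Net sludge production P_X = 0.2555 × 6.362 = 1.626 kg VSS/d.
R_O = Q·(S₀ − S) − 1.42·P_X = 6.362 − 1.42 × 1.626 = 4.054 kg O₂/d.

R_O ≈ 4.05 kg O₂/d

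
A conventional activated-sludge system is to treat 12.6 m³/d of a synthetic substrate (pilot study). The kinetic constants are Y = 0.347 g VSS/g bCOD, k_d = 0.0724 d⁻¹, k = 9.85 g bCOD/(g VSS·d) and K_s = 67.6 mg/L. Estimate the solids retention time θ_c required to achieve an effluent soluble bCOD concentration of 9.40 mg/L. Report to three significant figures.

θ_c ≈ 2.90 d

From 1/θ_c = Y·k·S/(K_s + S) − k_d: Y·k·S/(K_s+S) = 0.347 × 9.85 × 9.40 / (67.6 + 9.40) = 0.4173 d⁻¹.
1/θ_c = 0.4173 − 0.0724 = 0.3449 d⁻¹, so θ_c = 2.900 d.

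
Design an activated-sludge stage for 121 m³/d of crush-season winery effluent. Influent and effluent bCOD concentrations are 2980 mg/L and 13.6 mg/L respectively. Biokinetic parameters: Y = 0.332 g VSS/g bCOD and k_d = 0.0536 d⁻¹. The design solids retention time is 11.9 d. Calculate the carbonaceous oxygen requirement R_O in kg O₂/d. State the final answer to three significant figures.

R_O ≈ 256 kg O₂/d

Y_obs = Y / (1 + k_d θ_c) = 0.332 / (1 + 0.0536 × 11.9) = 0.332 / 1.638 = 0.2027.
Mass of bCOD removed per day: Q(S₀ − S) = 121 × 2966 g/m³ = 358.9 kg/d.
Net sludge production P_X = 0.2027 × 358.9 = 72.76 kg VSS/d.
R_O = Q·(S₀ − S) − 1.42·P_X = 358.9 − 1.42 × 72.76 = 255.6 kg O₂/d.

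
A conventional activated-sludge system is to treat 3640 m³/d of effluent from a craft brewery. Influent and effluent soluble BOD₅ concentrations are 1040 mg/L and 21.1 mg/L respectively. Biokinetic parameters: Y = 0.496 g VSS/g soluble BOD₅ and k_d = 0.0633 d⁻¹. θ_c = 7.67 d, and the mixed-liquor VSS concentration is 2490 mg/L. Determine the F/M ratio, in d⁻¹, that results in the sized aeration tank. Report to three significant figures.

Rearranging the biomass balance for a CMAS with decay, V = Y·Q·ΔS·θ_c / [X·(1+k_d θ_c)] = 0.496 × 3640 × (1040 − 21.1) × 7.67 / [2490 × (1 + 0.0633 × 7.67)] = 1.41×10^7 / 3699 = 3814 m³.
F/M = applied load / biomass = Q·S₀/(V·X) = 3640 × 1040 / (3814 × 2490) = 0.3986 d⁻¹.

F/M ≈ 0.399 d⁻¹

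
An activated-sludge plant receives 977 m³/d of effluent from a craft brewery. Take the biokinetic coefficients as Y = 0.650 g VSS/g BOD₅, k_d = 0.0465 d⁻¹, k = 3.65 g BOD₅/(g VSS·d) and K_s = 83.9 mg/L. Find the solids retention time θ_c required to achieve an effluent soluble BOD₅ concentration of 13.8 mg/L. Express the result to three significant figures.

Specific growth rate at S = 13.8 mg/L: μ = YkS/(K_s+S) = 0.650·3.65·13.8/(83.9+13.8) = 0.3351 d⁻¹.
Then 1/θ_c = μ − k_d = 0.3351 − 0.0465 = 0.2886 d⁻¹, giving θ_c = 3.465 d.

θ_c ≈ 3.46 d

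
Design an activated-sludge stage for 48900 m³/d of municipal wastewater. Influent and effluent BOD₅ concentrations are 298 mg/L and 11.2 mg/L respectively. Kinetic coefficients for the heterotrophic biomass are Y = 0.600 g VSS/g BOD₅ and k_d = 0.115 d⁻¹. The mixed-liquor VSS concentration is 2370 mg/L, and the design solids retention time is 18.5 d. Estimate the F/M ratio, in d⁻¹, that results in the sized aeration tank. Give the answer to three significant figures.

Rearranging the biomass balance for a CMAS with decay, V = Y·Q·ΔS·θ_c / [X·(1+k_d θ_c)] = 0.600 × 48900 × (298 − 11.2) × 18.5 / [2370 × (1 + 0.115 × 18.5)] = 1.56×10^8 / 7412 = 21002 m³.
F/M = applied load / biomass = Q·S₀/(V·X) = 48900 × 298 / (21002 × 2370) = 0.2928 d⁻¹.

F/M ≈ 0.293 d⁻¹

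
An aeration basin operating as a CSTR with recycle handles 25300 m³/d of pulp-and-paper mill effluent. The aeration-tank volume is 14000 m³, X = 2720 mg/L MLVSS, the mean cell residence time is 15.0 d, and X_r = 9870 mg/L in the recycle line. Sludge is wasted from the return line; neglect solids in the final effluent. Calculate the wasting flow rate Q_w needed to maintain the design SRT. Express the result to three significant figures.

Q_w ≈ 257 m³/d

θ_c = V·X/(Q_w·X_r) when wasting from the recycle, so Q_w = V·X/(θ_c·X_r) = 14000 × 2720 / (15.0 × 9870) = 257.2 m³/d.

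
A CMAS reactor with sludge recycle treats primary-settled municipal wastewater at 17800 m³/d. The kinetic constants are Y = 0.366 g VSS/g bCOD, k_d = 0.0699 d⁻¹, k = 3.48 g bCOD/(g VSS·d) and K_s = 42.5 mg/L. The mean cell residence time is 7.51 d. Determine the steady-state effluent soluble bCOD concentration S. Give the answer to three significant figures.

S ≈ 8.06 mg/L

Effluent substrate depends only on kinetics and SRT: S = K_s(1 + k_d θ_c) / [θ_c(Yk − k_d) − 1] = 42.5 × (1 + 0.0699 × 7.51) / [7.51 × (0.366 × 3.48 − 0.0699) − 1] = 64.81 / 8.040 = 8.061 mg/L.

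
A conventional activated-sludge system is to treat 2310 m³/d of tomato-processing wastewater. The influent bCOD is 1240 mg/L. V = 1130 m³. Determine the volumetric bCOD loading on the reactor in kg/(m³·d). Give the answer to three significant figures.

L_v = Q S₀ / V = 2310 × 1240 × 10⁻³ / 1130 = 2.535 kg/(m³·d).

L_v ≈ 2.53 kg bCOD/(m³·d)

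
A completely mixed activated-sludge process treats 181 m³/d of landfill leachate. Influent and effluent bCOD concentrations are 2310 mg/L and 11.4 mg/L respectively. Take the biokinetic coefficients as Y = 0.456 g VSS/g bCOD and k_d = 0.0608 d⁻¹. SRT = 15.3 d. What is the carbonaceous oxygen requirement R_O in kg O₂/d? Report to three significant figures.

Observed yield with endogenous decay: Y_obs = Y / (1 + k_d·θ_c) = 0.456 / (1 + 0.0608 × 15.3) = 0.456 / 1.930 = 0.2362 g VSS/g bCOD.
Q·(S₀ − S) = 181 × (2310 − 11.4) × 10⁻³ = 416.0 kg/d removed.
Net sludge production P_X = 0.2362 × 416.0 = 98.29 kg VSS/d.
R_O = Q·ΔS − 1.42 P_X = 416.0 − 139.6 = 276.5 kg O₂/d.

R_O ≈ 276 kg O₂/d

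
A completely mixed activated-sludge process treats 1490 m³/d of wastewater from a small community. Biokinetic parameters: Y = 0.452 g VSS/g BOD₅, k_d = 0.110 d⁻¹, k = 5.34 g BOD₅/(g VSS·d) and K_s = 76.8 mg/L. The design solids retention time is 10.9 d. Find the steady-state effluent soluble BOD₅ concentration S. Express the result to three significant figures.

S ≈ 7.00 mg/L

From the Monod/SRT balance for a CMAS, S = K_s·(1+k_d θ_c)/[θ_c·(Y k − k_d) − 1] = 76.8 × (1 + 0.110 × 10.9) / [10.9 × (0.452 × 5.34 − 0.110) − 1] = 168.9 / 24.11 = 7.005 mg/L.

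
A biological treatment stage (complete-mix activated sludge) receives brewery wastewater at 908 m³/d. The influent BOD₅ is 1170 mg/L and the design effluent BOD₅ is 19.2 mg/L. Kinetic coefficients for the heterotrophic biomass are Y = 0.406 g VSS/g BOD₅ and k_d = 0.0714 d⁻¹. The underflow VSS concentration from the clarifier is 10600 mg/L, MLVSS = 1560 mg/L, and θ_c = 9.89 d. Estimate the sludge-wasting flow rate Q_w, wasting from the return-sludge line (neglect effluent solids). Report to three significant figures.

Q_w ≈ 23.5 m³/d

Steady-state biomass mass balance: V·X·(1 + k_d·θ_c) = Y·Q·(S₀ − S)·θ_c, so V = 0.406 × 908 × (1170 − 19.2) × 9.89 / [1560 × (1 + 0.0714 × 9.89)] = 4.2×10^6 / 2662 = 1576 m³.
Wasting from the return line (neglecting effluent solids): Q_w = V·X / (θ_c·X_r) = 1576 × 1560 / (9.89 × 10600) = 23.46 m³/d.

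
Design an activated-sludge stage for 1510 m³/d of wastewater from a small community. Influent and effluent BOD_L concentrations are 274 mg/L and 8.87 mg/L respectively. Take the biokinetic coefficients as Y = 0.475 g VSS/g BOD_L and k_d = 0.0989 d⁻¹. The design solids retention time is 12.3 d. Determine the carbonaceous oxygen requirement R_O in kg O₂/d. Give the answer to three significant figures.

R_O ≈ 279 kg O₂/d

Y_obs = Y / (1 + k_d θ_c) = 0.475 / (1 + 0.0989 × 12.3) = 0.475 / 2.216 = 0.2143.
Q·(S₀ − S) = 1510 × (274 − 8.87) × 10⁻³ = 400.3 kg/d removed.
Net sludge production P_X = 0.2143 × 400.3 = 85.80 kg VSS/d.
R_O = Q·ΔS − 1.42 P_X = 400.3 − 121.8 = 278.5 kg O₂/d.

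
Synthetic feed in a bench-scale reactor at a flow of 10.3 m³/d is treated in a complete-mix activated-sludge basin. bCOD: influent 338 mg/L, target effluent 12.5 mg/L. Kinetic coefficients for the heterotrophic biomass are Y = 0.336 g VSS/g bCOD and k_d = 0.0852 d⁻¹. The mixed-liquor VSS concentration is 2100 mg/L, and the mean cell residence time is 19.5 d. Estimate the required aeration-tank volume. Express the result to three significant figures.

V ≈ 3.93 m³

From the SRT design equation V = Y Q (S₀−S) θ_c / [X (1 + k_d θ_c)] = 0.336 × 10.3 × (338 − 12.5) × 19.5 / [2100 × (1 + 0.0852 × 19.5)] = 2.2×10^4 / 5589 = 3.930 m³.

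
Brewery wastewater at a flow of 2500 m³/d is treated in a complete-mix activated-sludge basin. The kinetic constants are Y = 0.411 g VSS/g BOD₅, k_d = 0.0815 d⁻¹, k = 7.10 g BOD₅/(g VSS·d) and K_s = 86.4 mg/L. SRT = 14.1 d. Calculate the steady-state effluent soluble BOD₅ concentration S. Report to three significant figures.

For a completely mixed reactor with recycle the Lawrence–McCarty relation gives S = K_s·(1 + k_d·θ_c) / [θ_c·(Y·k − k_d) − 1] = 86.4 × (1 + 0.0815 × 14.1) / [14.1 × (0.411 × 7.10 − 0.0815) − 1] = 185.7 / 39.00 = 4.762 mg/L.

S ≈ 4.76 mg/L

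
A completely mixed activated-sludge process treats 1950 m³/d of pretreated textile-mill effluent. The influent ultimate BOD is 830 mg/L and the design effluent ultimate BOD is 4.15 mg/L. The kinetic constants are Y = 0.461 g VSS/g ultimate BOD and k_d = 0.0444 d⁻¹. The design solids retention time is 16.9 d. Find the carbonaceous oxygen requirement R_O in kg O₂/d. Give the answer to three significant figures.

The observed yield is Y_obs = Y/(1 + k_d·θ_c) = 0.461 / (1 + 0.0444 × 16.9) = 0.461 / 1.750 = 0.2634 g VSS per g ultimate BOD removed.
ΔS = 830 − 4.15 = 825.9 mg/L, so the substrate removal rate is 1950 × 825.9/1000 = 1610 kg ultimate BOD/d.
Biomass synthesised: P_X = Y_obs × 1610 = 424.1 kg VSS/d.
R_O = Q·ΔS − 1.42 P_X = 1610 − 602.3 = 1008 kg O₂/d.

R_O ≈ 1010 kg O₂/d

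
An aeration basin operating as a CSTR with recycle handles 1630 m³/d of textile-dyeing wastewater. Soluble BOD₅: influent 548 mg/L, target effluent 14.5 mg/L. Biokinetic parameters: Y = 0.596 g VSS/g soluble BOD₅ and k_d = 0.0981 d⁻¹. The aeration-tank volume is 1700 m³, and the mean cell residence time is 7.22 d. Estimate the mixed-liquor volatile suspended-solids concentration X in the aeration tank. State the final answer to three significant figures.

X = Y·Q·ΔS·θ_c / [V·(1 + k_d θ_c)] = 0.596 × 1630 × (548 − 14.5) × 7.22 / [1700 × (1 + 0.0981 × 7.22)] = 1289 mg/L.

X ≈ 1290 mg/L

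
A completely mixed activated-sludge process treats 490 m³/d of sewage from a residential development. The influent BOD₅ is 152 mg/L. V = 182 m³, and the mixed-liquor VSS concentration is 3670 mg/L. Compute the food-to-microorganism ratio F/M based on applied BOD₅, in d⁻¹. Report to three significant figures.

F/M ≈ 0.112 d⁻¹

F/M = applied load / biomass = Q·S₀/(V·X) = 490 × 152 / (182.0 × 3670) = 0.1115 d⁻¹.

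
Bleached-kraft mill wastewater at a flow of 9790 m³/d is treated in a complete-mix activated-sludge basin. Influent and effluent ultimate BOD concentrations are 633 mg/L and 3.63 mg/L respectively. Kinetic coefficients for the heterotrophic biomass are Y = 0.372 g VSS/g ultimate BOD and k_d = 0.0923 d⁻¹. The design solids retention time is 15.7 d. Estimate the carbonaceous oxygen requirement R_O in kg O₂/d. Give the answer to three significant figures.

R_O ≈ 4830 kg O₂/d

Observed yield with endogenous decay: Y_obs = Y / (1 + k_d·θ_c) = 0.372 / (1 + 0.0923 × 15.7) = 0.372 / 2.449 = 0.1519 g VSS/g ultimate BOD.
ΔS = 633 − 3.63 = 629.4 mg/L, so the substrate removal rate is 9790 × 629.4/1000 = 6162 kg ultimate BOD/d.
Net sludge production P_X = 0.1519 × 6162 = 935.9 kg VSS/d.
Carbonaceous O₂ demand = substrate oxidised − cell-mass equivalent = 6162 − 1.42 × 935.9 = 4833 kg O₂/d.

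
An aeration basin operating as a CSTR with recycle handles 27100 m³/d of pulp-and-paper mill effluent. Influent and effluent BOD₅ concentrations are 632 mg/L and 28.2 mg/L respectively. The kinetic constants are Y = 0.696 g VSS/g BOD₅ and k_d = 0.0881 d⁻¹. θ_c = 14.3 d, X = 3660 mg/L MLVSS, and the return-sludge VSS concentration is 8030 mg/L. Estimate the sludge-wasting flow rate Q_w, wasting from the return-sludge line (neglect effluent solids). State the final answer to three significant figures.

Q_w ≈ 628 m³/d

Steady-state biomass mass balance: V·X·(1 + k_d·θ_c) = Y·Q·(S₀ − S)·θ_c, so V = 0.696 × 27100 × (632 − 28.2) × 14.3 / [3660 × (1 + 0.0881 × 14.3)] = 1.63×10^8 / 8271 = 19690 m³.
θ_c = V·X/(Q_w·X_r) when wasting from the recycle, so Q_w = V·X/(θ_c·X_r) = 19690 × 3660 / (14.3 × 8030) = 627.6 m³/d.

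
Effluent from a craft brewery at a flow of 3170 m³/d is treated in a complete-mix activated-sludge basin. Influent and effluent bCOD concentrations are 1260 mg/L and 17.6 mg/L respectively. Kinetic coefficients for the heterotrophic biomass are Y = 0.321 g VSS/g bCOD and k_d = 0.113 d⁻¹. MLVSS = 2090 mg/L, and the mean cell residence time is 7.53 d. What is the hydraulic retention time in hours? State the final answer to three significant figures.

τ ≈ 18.6 h

Rearranging the biomass balance for a CMAS with decay, V = Y·Q·ΔS·θ_c / [X·(1+k_d θ_c)] = 0.321 × 3170 × (1260 − 17.6) × 7.53 / [2090 × (1 + 0.113 × 7.53)] = 9.52×10^6 / 3868 = 2461 m³.
τ = V/Q = 2461/3170 = 0.7763 d, or 18.63 h.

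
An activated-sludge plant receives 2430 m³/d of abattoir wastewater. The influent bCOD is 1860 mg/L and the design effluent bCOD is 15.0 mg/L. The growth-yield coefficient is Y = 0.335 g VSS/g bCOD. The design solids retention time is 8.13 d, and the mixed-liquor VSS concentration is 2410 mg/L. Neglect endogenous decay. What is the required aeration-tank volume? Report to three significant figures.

V ≈ 5070 m³

Biomass mass balance (decay neglected): V·X = Y·Q·(S₀ − S)·θ_c, so V = 0.335 × 2430 × (1860 − 15.0) × 8.13 / 2410 = 5067 m³.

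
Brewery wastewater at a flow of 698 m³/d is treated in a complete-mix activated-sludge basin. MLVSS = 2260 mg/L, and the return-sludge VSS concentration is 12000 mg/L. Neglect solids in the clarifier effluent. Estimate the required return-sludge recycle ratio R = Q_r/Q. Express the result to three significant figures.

Solids balance on the clarifier gives (1+R)X = R·X_r, so R = X/(X_r − X) = 2260 / (12000 − 2260) = 0.2320.

R ≈ 0.232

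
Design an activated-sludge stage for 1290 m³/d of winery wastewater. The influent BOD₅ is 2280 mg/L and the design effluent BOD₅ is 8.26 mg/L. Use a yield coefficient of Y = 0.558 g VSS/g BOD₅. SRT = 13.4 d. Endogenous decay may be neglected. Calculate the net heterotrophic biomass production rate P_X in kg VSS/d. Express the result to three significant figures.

P_X ≈ 1640 kg VSS/d

Since k_d ≈ 0, Y_obs = Y = 0.558 g VSS/g BOD₅.
Mass of BOD₅ removed per day: Q(S₀ − S) = 1290 × 2272 g/m³ = 2931 kg/d.
P_X = Y_obs · Q(S₀ − S) = 0.5580 × 2931 = 1635 kg VSS/d.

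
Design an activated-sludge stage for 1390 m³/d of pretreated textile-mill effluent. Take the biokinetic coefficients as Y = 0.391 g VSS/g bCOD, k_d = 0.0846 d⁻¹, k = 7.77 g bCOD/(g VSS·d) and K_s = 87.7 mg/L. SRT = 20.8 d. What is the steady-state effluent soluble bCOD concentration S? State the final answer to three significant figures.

For a completely mixed reactor with recycle the Lawrence–McCarty relation gives S = K_s·(1 + k_d·θ_c) / [θ_c·(Y·k − k_d) − 1] = 87.7 × (1 + 0.0846 × 20.8) / [20.8 × (0.391 × 7.77 − 0.0846) − 1] = 242.0 / 60.43 = 4.005 mg/L.

S ≈ 4.00 mg/L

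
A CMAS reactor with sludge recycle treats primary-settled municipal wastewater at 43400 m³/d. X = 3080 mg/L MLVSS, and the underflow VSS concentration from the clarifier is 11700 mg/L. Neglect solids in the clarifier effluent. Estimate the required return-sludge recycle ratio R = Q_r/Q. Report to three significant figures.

R ≈ 0.357

R = Q_r/Q = X/(X_r − X) = 3080 / (11700 − 3080) = 0.3573.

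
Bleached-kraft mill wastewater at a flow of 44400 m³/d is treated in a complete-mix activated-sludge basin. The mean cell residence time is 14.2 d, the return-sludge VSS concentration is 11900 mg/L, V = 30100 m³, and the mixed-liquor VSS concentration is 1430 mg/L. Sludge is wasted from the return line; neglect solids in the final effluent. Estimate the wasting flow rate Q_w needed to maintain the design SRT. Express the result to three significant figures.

Q_w ≈ 255 m³/d

θ_c = V·X/(Q_w·X_r) when wasting from the recycle, so Q_w = V·X/(θ_c·X_r) = 30100 × 1430 / (14.2 × 11900) = 254.7 m³/d.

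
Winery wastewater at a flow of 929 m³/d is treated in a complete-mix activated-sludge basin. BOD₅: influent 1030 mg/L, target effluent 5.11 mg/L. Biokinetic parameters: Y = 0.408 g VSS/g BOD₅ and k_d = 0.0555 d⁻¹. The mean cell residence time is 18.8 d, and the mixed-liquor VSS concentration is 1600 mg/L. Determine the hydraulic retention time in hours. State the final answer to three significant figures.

τ ≈ 57.7 h

From the SRT design equation V = Y Q (S₀−S) θ_c / [X (1 + k_d θ_c)] = 0.408 × 929 × (1030 − 5.11) × 18.8 / [1600 × (1 + 0.0555 × 18.8)] = 7.3×10^6 / 3269 = 2234 m³.
τ = V/Q = 2234/929 = 2.404 d, or 57.71 h.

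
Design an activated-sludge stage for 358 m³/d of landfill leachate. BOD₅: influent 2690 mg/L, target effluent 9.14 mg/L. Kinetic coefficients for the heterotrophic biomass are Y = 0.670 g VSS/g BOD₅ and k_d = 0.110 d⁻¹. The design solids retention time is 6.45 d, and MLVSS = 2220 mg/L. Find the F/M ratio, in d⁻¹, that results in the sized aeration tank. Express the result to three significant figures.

F/M ≈ 0.397 d⁻¹

Steady-state biomass mass balance: V·X·(1 + k_d·θ_c) = Y·Q·(S₀ − S)·θ_c, so V = 0.670 × 358 × (2690 − 9.14) × 6.45 / [2220 × (1 + 0.110 × 6.45)] = 4.15×10^6 / 3795 = 1093 m³.
Food-to-microorganism ratio F/M = Q S₀ / (V X) = 358 × 2690 / (1093 × 2220) = 0.3969 d⁻¹.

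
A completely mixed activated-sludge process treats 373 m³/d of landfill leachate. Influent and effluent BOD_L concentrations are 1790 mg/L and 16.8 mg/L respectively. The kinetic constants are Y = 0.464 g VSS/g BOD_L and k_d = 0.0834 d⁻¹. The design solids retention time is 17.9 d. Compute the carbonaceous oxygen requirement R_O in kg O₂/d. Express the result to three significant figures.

R_O ≈ 487 kg O₂/d

Y_obs = Y / (1 + k_d θ_c) = 0.464 / (1 + 0.0834 × 17.9) = 0.464 / 2.493 = 0.1861.
ΔS = 1790 − 16.8 = 1773 mg/L, so the substrate removal rate is 373 × 1773/1000 = 661.4 kg BOD_L/d.
P_X = Y_obs·Q·(S₀ − S) = 0.1861 × 661.4 = 123.1 kg VSS/d.
R_O = Q·(S₀ − S) − 1.42·P_X = 661.4 − 1.42 × 123.1 = 486.6 kg O₂/d.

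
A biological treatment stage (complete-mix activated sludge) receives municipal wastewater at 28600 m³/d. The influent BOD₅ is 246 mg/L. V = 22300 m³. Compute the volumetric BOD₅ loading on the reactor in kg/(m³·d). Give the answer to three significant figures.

L_v ≈ 0.315 kg BOD₅/(m³·d)

L_v = Q S₀ / V = 28600 × 246 × 10⁻³ / 22300 = 0.3155 kg/(m³·d).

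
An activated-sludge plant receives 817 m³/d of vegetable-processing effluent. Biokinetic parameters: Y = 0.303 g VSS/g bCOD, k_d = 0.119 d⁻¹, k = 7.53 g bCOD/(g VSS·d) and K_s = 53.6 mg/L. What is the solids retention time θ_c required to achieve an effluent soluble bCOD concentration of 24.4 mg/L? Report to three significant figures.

θ_c ≈ 1.68 d

From 1/θ_c = Y·k·S/(K_s + S) − k_d: Y·k·S/(K_s+S) = 0.303 × 7.53 × 24.4 / (53.6 + 24.4) = 0.7137 d⁻¹.
Then 1/θ_c = μ − k_d = 0.7137 − 0.119 = 0.5947 d⁻¹, giving θ_c = 1.681 d.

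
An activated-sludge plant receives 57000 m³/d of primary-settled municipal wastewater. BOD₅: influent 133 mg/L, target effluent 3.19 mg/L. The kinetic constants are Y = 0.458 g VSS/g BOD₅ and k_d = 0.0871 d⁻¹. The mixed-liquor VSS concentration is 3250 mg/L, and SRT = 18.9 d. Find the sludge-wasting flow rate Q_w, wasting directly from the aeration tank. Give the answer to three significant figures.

Q_w ≈ 394 m³/d

From the SRT design equation V = Y Q (S₀−S) θ_c / [X (1 + k_d θ_c)] = 0.458 × 57000 × (133 − 3.19) × 18.9 / [3250 × (1 + 0.0871 × 18.9)] = 6.4×10^7 / 8600 = 7447 m³.
For wasting at MLVSS concentration, Q_w = V/θ_c = 7447/18.9 = 394.0 m³/d.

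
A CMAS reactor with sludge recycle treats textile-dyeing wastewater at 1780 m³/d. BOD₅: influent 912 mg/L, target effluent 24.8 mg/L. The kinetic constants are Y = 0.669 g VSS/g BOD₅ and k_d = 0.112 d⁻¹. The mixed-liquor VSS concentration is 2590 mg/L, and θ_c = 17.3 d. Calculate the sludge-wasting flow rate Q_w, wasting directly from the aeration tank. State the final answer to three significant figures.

Q_w ≈ 139 m³/d

From the SRT design equation V = Y Q (S₀−S) θ_c / [X (1 + k_d θ_c)] = 0.669 × 1780 × (912 − 24.8) × 17.3 / [2590 × (1 + 0.112 × 17.3)] = 1.83×10^7 / 7608 = 2402 m³.
With mixed-liquor wasting, θ_c = V/Q_w, so Q_w = V/θ_c = 2402/17.3 = 138.9 m³/d.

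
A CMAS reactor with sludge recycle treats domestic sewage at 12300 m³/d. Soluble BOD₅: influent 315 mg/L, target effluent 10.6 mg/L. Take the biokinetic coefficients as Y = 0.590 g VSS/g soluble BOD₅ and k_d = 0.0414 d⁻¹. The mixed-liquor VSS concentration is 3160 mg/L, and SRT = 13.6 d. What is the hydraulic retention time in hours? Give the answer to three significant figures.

τ ≈ 11.9 h

Rearranging the biomass balance for a CMAS with decay, V = Y·Q·ΔS·θ_c / [X·(1+k_d θ_c)] = 0.590 × 12300 × (315 − 10.6) × 13.6 / [3160 × (1 + 0.0414 × 13.6)] = 3×10^7 / 4939 = 6083 m³.
τ = V/Q = 6083/12300 = 0.4945 d, or 11.87 h.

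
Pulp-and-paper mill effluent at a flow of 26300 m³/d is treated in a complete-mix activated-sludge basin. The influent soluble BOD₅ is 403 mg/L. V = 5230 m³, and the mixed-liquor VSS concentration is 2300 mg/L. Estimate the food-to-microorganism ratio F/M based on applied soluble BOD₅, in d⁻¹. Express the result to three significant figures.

F/M = Q·S₀ / (V·X) = 26300 × 403 / (5230 × 2300) = 0.8811 g soluble BOD₅·(g VSS·d)⁻¹.

F/M ≈ 0.881 d⁻¹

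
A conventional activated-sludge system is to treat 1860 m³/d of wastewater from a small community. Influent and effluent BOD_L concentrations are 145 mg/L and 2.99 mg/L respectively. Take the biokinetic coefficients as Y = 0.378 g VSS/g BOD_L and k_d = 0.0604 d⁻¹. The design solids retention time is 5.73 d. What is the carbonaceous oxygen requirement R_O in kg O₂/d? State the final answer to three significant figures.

Correct the yield for decay: Y_obs = Y/(1 + k_d θ_c) = 0.378 / (1 + 0.0604 × 5.73) = 0.378 / 1.346 = 0.2808.
Q·(S₀ − S) = 1860 × (145 − 2.99) × 10⁻³ = 264.1 kg/d removed.
Biomass synthesised: P_X = Y_obs × 264.1 = 74.17 kg VSS/d.
R_O = Q·ΔS − 1.42 P_X = 264.1 − 105.3 = 158.8 kg O₂/d.

R_O ≈ 159 kg O₂/d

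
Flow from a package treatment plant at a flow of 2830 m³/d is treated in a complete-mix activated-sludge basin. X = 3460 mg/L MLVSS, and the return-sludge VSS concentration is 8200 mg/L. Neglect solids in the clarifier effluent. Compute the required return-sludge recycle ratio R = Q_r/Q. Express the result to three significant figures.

Solids balance on the clarifier gives (1+R)X = R·X_r, so R = X/(X_r − X) = 3460 / (8200 − 3460) = 0.7300.

R ≈ 0.730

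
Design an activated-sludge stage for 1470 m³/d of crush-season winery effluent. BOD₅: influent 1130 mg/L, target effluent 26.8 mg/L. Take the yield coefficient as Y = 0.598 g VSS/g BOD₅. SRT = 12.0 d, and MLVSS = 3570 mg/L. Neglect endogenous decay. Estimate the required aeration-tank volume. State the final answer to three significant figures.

V ≈ 3260 m³

Biomass mass balance (decay neglected): V·X = Y·Q·(S₀ − S)·θ_c, so V = 0.598 × 1470 × (1130 − 26.8) × 12.0 / 3570 = 3260 m³.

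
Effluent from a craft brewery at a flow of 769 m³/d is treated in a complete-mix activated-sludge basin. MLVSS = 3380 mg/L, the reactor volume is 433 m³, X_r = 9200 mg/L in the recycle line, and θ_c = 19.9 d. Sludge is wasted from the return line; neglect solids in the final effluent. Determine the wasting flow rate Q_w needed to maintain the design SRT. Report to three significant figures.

Q_w ≈ 7.99 m³/d

θ_c = V·X/(Q_w·X_r) when wasting from the recycle, so Q_w = V·X/(θ_c·X_r) = 433.0 × 3380 / (19.9 × 9200) = 7.994 m³/d.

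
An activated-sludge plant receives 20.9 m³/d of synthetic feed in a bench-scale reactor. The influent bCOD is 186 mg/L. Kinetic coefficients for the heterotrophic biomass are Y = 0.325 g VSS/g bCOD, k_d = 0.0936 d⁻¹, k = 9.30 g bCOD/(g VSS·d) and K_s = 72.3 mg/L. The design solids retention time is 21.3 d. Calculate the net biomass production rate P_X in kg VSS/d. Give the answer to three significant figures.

P_X ≈ 0.414 kg VSS/d

Effluent substrate depends only on kinetics and SRT: S = K_s(1 + k_d θ_c) / [θ_c(Yk − k_d) − 1] = 72.3 × (1 + 0.0936 × 21.3) / [21.3 × (0.325 × 9.30 − 0.0936) − 1] = 216.4 / 61.39 = 3.526 mg/L.
Correct the yield for decay: Y_obs = Y/(1 + k_d θ_c) = 0.325 / (1 + 0.0936 × 21.3) = 0.325 / 2.994 = 0.1086.
Substrate removed = Q·(S₀ − S) = 20.9 m³/d × (186 − 3.53) g/m³ = 3.81×10^3 g/d = 3.814 kg/d.
Net biomass production P_X = Y_obs × Q·(S₀ − S) = 0.1086 × 3.814 = 0.4140 kg VSS/d.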